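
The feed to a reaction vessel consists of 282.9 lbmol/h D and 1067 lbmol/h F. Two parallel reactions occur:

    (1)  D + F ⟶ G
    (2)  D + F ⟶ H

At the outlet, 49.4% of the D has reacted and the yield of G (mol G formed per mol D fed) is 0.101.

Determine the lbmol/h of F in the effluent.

927 lbmol/h

Yield of G: 1ξ₁ / 282.9 = 0.101 → ξ₁ = 28.57 lbmol/h.
Conversion of D: 1ξ₁ + 1ξ₂ = 0.494 × 282.9 = 139.8 → ξ₂ = 111.2 lbmol/h.
Outlet amounts (n = n₀ + Σ ν·ξ):
  D: 282.9 − 1(28.57) − 1(111.2) = 143.1
  F: 1067 − 1(28.57) − 1(111.2) = 927.2
  G: 0 + 1(28.57) = 28.57
  H: 0 + 1(111.2) = 111.2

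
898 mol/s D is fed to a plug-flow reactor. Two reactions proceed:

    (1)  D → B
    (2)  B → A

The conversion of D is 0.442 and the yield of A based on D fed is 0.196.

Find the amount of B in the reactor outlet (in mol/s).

Conversion of D: D consumed = 1ξ₁ = 0.442 × 898 → ξ₁ = 396.9 mol/s.
Yield of A: 1ξ₂ / 898 = 0.196 → ξ₂ = 176 mol/s.
Outlet amounts (n = n₀ + Σ ν·ξ):
  D: 898 − 1(396.9) = 501.1
  B: 0 + 1(396.9) − 1(176) = 220.9
  A: 0 + 1(176) = 176

221 mol/s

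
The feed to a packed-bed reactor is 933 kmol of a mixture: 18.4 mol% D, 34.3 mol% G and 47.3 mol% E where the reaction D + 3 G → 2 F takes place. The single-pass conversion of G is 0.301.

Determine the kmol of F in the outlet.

G reacted = 0.301 × 320 = 96.33 kmol; ν_G = −3, so ξ = 96.33/3 = 32.11 kmol.
Outlet amounts (n = n₀ + ν ξ):
  D: 171.7 − 1(32.11) = 139.6
  G: 320 − 3(32.11) = 223.7
  F: 0 + 2(32.11) = 64.22
  E: 441.3 (inert)

64.2 kmol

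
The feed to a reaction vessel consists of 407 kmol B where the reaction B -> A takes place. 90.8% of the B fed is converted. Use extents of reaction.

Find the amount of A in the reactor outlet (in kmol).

370 kmol

B reacted = 0.908 × 407 = 369.6 kmol; ν_B = −1, so ξ = 369.6/1 = 369.6 kmol.
Outlet amounts (n = n₀ + ν ξ):
  B: 407 − 1(369.6) = 37.44
  A: 0 + 1(369.6) = 369.6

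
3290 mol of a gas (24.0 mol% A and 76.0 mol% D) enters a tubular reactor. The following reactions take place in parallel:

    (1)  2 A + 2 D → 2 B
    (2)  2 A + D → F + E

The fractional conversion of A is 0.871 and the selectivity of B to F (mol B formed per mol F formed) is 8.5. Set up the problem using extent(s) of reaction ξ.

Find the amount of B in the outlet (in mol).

Conversion of A: A consumed = 0.871 × 789.6 = 687.7 mol = 2ξ₁ + 2ξ₂.
Selectivity: 2ξ₁ / (1ξ₂) = 8.5 → ξ₁ = 4.25 ξ₂.
Substitute: (2·4.25 + 2) ξ₂ = 687.7 → ξ₂ = 65.5 mol, ξ₁ = 278.4 mol.
Outlet amounts (n = n₀ + Σ ν·ξ):
  A: 789.6 − 2(278.4) − 2(65.5) = 101.9
  D: 2500 − 2(278.4) − 1(65.5) = 1878
  B: 0 + 2(278.4) = 556.7
  F: 0 + 1(65.5) = 65.5
  E: 0 + 1(65.5) = 65.5

557 mol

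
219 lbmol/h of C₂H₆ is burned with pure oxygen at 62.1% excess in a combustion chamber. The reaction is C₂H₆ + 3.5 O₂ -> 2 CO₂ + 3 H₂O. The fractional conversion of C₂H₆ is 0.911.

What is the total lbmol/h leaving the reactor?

1560 lbmol/h

Stoichiometric O₂ = 3.5 × 219 = 766.5 lbmol/h; O₂ fed = 766.5 × 1.621 = 1242 lbmol/h.
Fuel reacted = 0.911 × 219 → ξ = 199.5 lbmol/h.
Outlet (n = n₀ + ν ξ):
  C₂H₆: 219 − 1(199.5) = 19.49
  O₂: 1242 − 3.5(199.5) = 544.2
  CO₂: 0 + 2(199.5) = 399
  H₂O: 0 + 3(199.5) = 598.5
Total out = 19.49 + 544.2 + 399 + 598.5 = 1561 lbmol/h.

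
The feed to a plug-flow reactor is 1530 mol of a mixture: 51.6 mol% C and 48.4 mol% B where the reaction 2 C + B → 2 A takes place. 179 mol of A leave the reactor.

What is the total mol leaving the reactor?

For A: n = n₀ + 2ξ → 179 = 0 + 2ξ, giving ξ = 89.5 mol.
Outlet amounts (n = n₀ + ν ξ):
  C: 789.5 − 2(89.5) = 610.5
  B: 740.5 − 1(89.5) = 651
  A: 0 + 2(89.5) = 179
Total out = 610.5 + 651 + 179 = 1440 mol.

1440 mol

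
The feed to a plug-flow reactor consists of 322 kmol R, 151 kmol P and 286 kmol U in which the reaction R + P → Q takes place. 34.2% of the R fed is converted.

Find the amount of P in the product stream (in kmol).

40.9 kmol

R reacted = 0.342 × 322 = 110.1 kmol; ν_R = −1, so ξ = 110.1/1 = 110.1 kmol.
Outlet amounts (n = n₀ + ν ξ):
  R: 322 − 1(110.1) = 211.9
  P: 151 − 1(110.1) = 40.88
  Q: 0 + 1(110.1) = 110.1
  U: 286 (inert)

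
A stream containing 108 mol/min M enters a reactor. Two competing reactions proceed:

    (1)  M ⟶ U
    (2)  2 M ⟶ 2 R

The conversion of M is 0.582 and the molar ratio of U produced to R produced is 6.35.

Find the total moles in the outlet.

108 mol/min

Conversion of M: M consumed = 0.582 × 108 = 62.86 mol/min = 1ξ₁ + 2ξ₂.
Selectivity: 1ξ₁ / (2ξ₂) = 6.35 → ξ₁ = 12.7 ξ₂.
Substitute: (1·12.7 + 2) ξ₂ = 62.86 → ξ₂ = 4.276 mol/min, ξ₁ = 54.3 mol/min.
Outlet amounts (n = n₀ + Σ ν·ξ):
  M: 108 − 1(54.3) − 2(4.276) = 45.14
  U: 0 + 1(54.3) = 54.3
  R: 0 + 2(4.276) = 8.552
Total out = 45.14 + 54.3 + 8.552 = 108 mol/min.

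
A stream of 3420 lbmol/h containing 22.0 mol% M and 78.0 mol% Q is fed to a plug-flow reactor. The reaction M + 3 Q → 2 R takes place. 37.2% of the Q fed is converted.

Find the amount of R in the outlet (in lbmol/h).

662 lbmol/h

Q reacted = 0.372 × 2668 = 992.3 lbmol/h; ν_Q = −3, so ξ = 992.3/3 = 330.8 lbmol/h.
Outlet amounts (n = n₀ + ν ξ):
  M: 752.4 − 1(330.8) = 421.6
  Q: 2668 − 3(330.8) = 1675
  R: 0 + 2(330.8) = 661.6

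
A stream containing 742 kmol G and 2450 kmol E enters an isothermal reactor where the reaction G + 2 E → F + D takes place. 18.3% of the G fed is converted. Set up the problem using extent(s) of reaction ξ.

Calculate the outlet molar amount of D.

136 kmol

G reacted = 0.183 × 742 = 135.8 kmol; ν_G = −1, so ξ = 135.8/1 = 135.8 kmol.
Outlet amounts (n = n₀ + ν ξ):
  G: 742 − 1(135.8) = 606.2
  E: 2450 − 2(135.8) = 2178
  F: 0 + 1(135.8) = 135.8
  D: 0 + 1(135.8) = 135.8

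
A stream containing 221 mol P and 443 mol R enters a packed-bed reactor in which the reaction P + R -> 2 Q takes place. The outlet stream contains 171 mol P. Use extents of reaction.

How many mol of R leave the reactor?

For P: n = n₀ − 1ξ → 171 = 221 − 1ξ, giving ξ = 50 mol.
Outlet amounts (n = n₀ + ν ξ):
  P: 221 − 1(50) = 171
  R: 443 − 1(50) = 393
  Q: 0 + 2(50) = 100

393 mol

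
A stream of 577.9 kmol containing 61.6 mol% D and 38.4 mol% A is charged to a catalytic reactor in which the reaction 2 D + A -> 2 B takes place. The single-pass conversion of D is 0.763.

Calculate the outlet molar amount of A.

D reacted = 0.763 × 356 = 271.6 kmol; ν_D = −2, so ξ = 271.6/2 = 135.8 kmol.
Outlet amounts (n = n₀ + ν ξ):
  D: 356 − 2(135.8) = 84.37
  A: 221.9 − 1(135.8) = 86.1
  B: 0 + 2(135.8) = 271.6

86.1 kmol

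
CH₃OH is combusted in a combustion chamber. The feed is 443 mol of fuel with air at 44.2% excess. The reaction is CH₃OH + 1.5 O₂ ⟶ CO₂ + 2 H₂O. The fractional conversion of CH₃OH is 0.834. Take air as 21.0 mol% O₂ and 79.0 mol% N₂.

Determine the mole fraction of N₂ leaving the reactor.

Stoichiometric O₂ = 1.5 × 443 = 664.5 mol; O₂ fed = 664.5 × 1.442 = 958.2 mol.
N₂ fed = 958.2 × 79/21 = 3605 mol.
Fuel reacted = 0.834 × 443 → ξ = 369.5 mol.
Outlet (n = n₀ + ν ξ):
  CH₃OH: 443 − 1(369.5) = 73.54
  O₂: 958.2 − 1.5(369.5) = 404
  N₂: 3605 (inert)
  CO₂: 0 + 1(369.5) = 369.5
  H₂O: 0 + 2(369.5) = 738.9
Total out = 5191 mol; y_N₂ = 3605 / 5191 = 0.6945.

0.694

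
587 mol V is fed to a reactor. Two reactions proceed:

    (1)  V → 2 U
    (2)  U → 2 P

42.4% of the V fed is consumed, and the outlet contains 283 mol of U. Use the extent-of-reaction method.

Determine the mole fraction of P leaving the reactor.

0.409

Conversion of V: V consumed = 1ξ₁ = 0.424 × 587 → ξ₁ = 248.9 mol.
U balance: n_U = 0 + 2ξ₁ − 1ξ₂ = 283 → ξ₂ = (2·248.9 − 283)/1 = 214.8 mol.
Outlet amounts (n = n₀ + Σ ν·ξ):
  V: 587 − 1(248.9) = 338.1
  U: 0 + 2(248.9) − 1(214.8) = 283
  P: 0 + 2(214.8) = 429.6
Total out = 1051 mol; y_P = 429.6 / 1051 = 0.4088.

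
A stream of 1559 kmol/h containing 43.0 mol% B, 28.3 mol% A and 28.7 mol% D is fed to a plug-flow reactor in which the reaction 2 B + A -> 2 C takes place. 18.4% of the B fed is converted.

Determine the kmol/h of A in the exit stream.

B reacted = 0.184 × 670.4 = 123.3 kmol/h; ν_B = −2, so ξ = 123.3/2 = 61.67 kmol/h.
Outlet amounts (n = n₀ + ν ξ):
  B: 670.4 − 2(61.67) = 547
  A: 441.2 − 1(61.67) = 379.5
  C: 0 + 2(61.67) = 123.3
  D: 447.4 (inert)

380 kmol/h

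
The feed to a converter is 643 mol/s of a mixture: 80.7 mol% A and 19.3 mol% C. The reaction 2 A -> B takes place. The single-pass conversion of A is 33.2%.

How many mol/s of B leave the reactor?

86.1 mol/s

A reacted = 0.332 × 518.9 = 172.3 mol/s; ν_A = −2, so ξ = 172.3/2 = 86.14 mol/s.
Outlet amounts (n = n₀ + ν ξ):
  A: 518.9 − 2(86.14) = 346.6
  B: 0 + 1(86.14) = 86.14
  C: 124.1 (inert)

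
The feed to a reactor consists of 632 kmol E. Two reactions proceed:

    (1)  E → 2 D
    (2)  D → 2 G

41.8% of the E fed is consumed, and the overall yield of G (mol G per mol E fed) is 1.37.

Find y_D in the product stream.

0.0718

Conversion of E: E consumed = 1ξ₁ = 0.418 × 632 → ξ₁ = 264.2 kmol.
Yield of G: 2ξ₂ / 632 = 1.37 → ξ₂ = 432.9 kmol.
Outlet amounts (n = n₀ + Σ ν·ξ):
  E: 632 − 1(264.2) = 367.8
  D: 0 + 2(264.2) − 1(432.9) = 95.43
  G: 0 + 2(432.9) = 865.8
Total out = 1329 kmol; y_D = 95.43 / 1329 = 0.0718.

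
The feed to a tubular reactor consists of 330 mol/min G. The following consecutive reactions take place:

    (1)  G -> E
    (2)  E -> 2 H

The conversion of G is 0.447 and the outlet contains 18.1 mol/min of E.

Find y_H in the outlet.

0.563

Conversion of G: G consumed = 1ξ₁ = 0.447 × 330 → ξ₁ = 147.5 mol/min.
E balance: n_E = 0 + 1ξ₁ − 1ξ₂ = 18.1 → ξ₂ = (1·147.5 − 18.1)/1 = 129.4 mol/min.
Outlet amounts (n = n₀ + Σ ν·ξ):
  G: 330 − 1(147.5) = 182.5
  E: 0 + 1(147.5) − 1(129.4) = 18.1
  H: 0 + 2(129.4) = 258.8
Total out = 459.4 mol/min; y_H = 258.8 / 459.4 = 0.5634.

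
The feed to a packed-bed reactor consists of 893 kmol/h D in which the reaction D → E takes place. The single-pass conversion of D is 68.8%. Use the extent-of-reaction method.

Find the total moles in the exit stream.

893 kmol/h

D reacted = 0.688 × 893 = 614.4 kmol/h; ν_D = −1, so ξ = 614.4/1 = 614.4 kmol/h.
Outlet amounts (n = n₀ + ν ξ):
  D: 893 − 1(614.4) = 278.6
  E: 0 + 1(614.4) = 614.4
Total out = 278.6 + 614.4 = 893 kmol/h.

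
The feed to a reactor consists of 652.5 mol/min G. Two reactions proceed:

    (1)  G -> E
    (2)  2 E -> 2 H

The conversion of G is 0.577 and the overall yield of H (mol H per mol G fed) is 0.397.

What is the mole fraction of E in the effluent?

Conversion of G: G consumed = 1ξ₁ = 0.577 × 652.5 → ξ₁ = 376.5 mol/min.
Yield of H: 2ξ₂ / 652.5 = 0.397 → ξ₂ = 129.5 mol/min.
Outlet amounts (n = n₀ + Σ ν·ξ):
  G: 652.5 − 1(376.5) = 276
  E: 0 + 1(376.5) − 2(129.5) = 117.4
  H: 0 + 2(129.5) = 259
Total out = 652.5 mol/min; y_E = 117.4 / 652.5 = 0.18.

0.18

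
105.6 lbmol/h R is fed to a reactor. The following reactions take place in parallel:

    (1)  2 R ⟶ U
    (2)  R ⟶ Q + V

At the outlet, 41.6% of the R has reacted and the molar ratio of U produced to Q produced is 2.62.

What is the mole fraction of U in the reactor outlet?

0.196

Conversion of R: R consumed = 0.416 × 105.6 = 43.93 lbmol/h = 2ξ₁ + 1ξ₂.
Selectivity: 1ξ₁ / (1ξ₂) = 2.62 → ξ₁ = 2.62 ξ₂.
Substitute: (2·2.62 + 1) ξ₂ = 43.93 → ξ₂ = 7.04 lbmol/h, ξ₁ = 18.44 lbmol/h.
Outlet amounts (n = n₀ + Σ ν·ξ):
  R: 105.6 − 2(18.44) − 1(7.04) = 61.67
  U: 0 + 1(18.44) = 18.44
  Q: 0 + 1(7.04) = 7.04
  V: 0 + 1(7.04) = 7.04
Total out = 94.2 lbmol/h; y_U = 18.44 / 94.2 = 0.1958.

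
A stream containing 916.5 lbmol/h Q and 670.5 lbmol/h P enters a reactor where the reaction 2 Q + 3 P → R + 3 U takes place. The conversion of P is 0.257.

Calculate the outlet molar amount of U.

P reacted = 0.257 × 670.5 = 172.3 lbmol/h; ν_P = −3, so ξ = 172.3/3 = 57.44 lbmol/h.
Outlet amounts (n = n₀ + ν ξ):
  Q: 916.5 − 2(57.44) = 801.6
  P: 670.5 − 3(57.44) = 498.2
  R: 0 + 1(57.44) = 57.44
  U: 0 + 3(57.44) = 172.3

172 lbmol/h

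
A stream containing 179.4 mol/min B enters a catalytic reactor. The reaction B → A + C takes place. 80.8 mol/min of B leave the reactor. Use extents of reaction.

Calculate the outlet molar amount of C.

98.6 mol/min

For B: n = n₀ − 1ξ → 80.8 = 179.4 − 1ξ, giving ξ = 98.6 mol/min.
Outlet amounts (n = n₀ + ν ξ):
  B: 179.4 − 1(98.6) = 80.8
  A: 0 + 1(98.6) = 98.6
  C: 0 + 1(98.6) = 98.6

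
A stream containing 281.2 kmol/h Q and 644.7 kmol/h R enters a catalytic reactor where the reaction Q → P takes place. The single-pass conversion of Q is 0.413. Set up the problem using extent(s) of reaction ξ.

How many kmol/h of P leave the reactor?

116 kmol/h

Q reacted = 0.413 × 281.2 = 116.1 kmol/h; ν_Q = −1, so ξ = 116.1/1 = 116.1 kmol/h.
Outlet amounts (n = n₀ + ν ξ):
  Q: 281.2 − 1(116.1) = 165.1
  P: 0 + 1(116.1) = 116.1
  R: 644.7 (inert)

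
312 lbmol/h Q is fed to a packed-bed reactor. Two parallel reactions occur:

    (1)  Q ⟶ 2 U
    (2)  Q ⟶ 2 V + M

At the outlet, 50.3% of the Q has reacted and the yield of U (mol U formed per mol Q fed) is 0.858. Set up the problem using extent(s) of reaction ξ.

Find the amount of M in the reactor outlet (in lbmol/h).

23.1 lbmol/h

Yield of U: 2ξ₁ / 312 = 0.858 → ξ₁ = 133.8 lbmol/h.
Conversion of Q: 1ξ₁ + 1ξ₂ = 0.503 × 312 = 156.9 → ξ₂ = 23.09 lbmol/h.
Outlet amounts (n = n₀ + Σ ν·ξ):
  Q: 312 − 1(133.8) − 1(23.09) = 155.1
  U: 0 + 2(133.8) = 267.7
  V: 0 + 2(23.09) = 46.18
  M: 0 + 1(23.09) = 23.09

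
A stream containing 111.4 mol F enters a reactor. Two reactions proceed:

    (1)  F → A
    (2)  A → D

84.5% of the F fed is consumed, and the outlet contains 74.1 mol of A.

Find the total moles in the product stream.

111 mol

Conversion of F: F consumed = 1ξ₁ = 0.845 × 111.4 → ξ₁ = 94.13 mol.
A balance: n_A = 0 + 1ξ₁ − 1ξ₂ = 74.1 → ξ₂ = (1·94.13 − 74.1)/1 = 20.03 mol.
Outlet amounts (n = n₀ + Σ ν·ξ):
  F: 111.4 − 1(94.13) = 17.27
  A: 0 + 1(94.13) − 1(20.03) = 74.1
  D: 0 + 1(20.03) = 20.03
Total out = 17.27 + 74.1 + 20.03 = 111.4 mol.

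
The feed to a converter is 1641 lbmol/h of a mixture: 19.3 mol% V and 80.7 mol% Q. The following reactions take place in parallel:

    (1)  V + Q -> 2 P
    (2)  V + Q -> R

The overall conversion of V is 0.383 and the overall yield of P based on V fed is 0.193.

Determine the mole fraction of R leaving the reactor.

0.0585

Yield of P: 2ξ₁ / 316.7 = 0.193 → ξ₁ = 30.56 lbmol/h.
Conversion of V: 1ξ₁ + 1ξ₂ = 0.383 × 316.7 = 121.3 → ξ₂ = 90.74 lbmol/h.
Outlet amounts (n = n₀ + Σ ν·ξ):
  V: 316.7 − 1(30.56) − 1(90.74) = 195.4
  Q: 1324 − 1(30.56) − 1(90.74) = 1203
  P: 0 + 2(30.56) = 61.13
  R: 0 + 1(90.74) = 90.74
Total out = 1550 lbmol/h; y_R = 90.74 / 1550 = 0.05853.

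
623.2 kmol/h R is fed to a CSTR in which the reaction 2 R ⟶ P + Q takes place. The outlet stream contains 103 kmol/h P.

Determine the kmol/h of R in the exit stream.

417 kmol/h

For P: n = n₀ + 1ξ → 103 = 0 + 1ξ, giving ξ = 103 kmol/h.
Outlet amounts (n = n₀ + ν ξ):
  R: 623.2 − 2(103) = 417.2
  P: 0 + 1(103) = 103
  Q: 0 + 1(103) = 103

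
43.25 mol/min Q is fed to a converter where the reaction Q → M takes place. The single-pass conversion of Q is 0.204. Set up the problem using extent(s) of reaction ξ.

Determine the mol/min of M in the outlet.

8.82 mol/min

Q reacted = 0.204 × 43.25 = 8.823 mol/min; ν_Q = −1, so ξ = 8.823/1 = 8.823 mol/min.
Outlet amounts (n = n₀ + ν ξ):
  Q: 43.25 − 1(8.823) = 34.43
  M: 0 + 1(8.823) = 8.823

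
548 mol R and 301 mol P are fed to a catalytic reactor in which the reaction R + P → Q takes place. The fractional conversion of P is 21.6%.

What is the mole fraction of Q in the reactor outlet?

0.0829

P reacted = 0.216 × 301 = 65.02 mol; ν_P = −1, so ξ = 65.02/1 = 65.02 mol.
Outlet amounts (n = n₀ + ν ξ):
  R: 548 − 1(65.02) = 483
  P: 301 − 1(65.02) = 236
  Q: 0 + 1(65.02) = 65.02
Total out = 784 mol; y_Q = 65.02 / 784 = 0.08293.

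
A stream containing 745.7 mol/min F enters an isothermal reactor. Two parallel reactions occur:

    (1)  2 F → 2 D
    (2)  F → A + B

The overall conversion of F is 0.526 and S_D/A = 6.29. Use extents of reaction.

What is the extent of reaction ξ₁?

Conversion of F: F consumed = 0.526 × 745.7 = 392.2 mol/min = 2ξ₁ + 1ξ₂.
Selectivity: 2ξ₁ / (1ξ₂) = 6.29 → ξ₁ = 3.145 ξ₂.
Substitute: (2·3.145 + 1) ξ₂ = 392.2 → ξ₂ = 53.8 mol/min, ξ₁ = 169.2 mol/min.
Outlet amounts (n = n₀ + Σ ν·ξ):
  F: 745.7 − 2(169.2) − 1(53.8) = 353.5
  D: 0 + 2(169.2) = 338.4
  A: 0 + 1(53.8) = 53.8
  B: 0 + 1(53.8) = 53.8

ξ₁ = 169 mol/min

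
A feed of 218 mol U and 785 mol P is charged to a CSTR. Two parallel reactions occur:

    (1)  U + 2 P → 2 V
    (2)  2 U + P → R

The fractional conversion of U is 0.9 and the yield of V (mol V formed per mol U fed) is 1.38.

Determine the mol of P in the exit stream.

461 mol

Yield of V: 2ξ₁ / 218 = 1.38 → ξ₁ = 150.4 mol.
Conversion of U: 1ξ₁ + 2ξ₂ = 0.9 × 218 = 196.2 → ξ₂ = 22.89 mol.
Outlet amounts (n = n₀ + Σ ν·ξ):
  U: 218 − 1(150.4) − 2(22.89) = 21.8
  P: 785 − 2(150.4) − 1(22.89) = 461.3
  V: 0 + 2(150.4) = 300.8
  R: 0 + 1(22.89) = 22.89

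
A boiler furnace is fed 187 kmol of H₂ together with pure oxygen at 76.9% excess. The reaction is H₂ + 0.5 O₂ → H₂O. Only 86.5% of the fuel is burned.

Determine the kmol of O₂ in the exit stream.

84.5 kmol

Stoichiometric O₂ = 0.5 × 187 = 93.5 kmol; O₂ fed = 93.5 × 1.769 = 165.4 kmol.
Fuel reacted = 0.865 × 187 → ξ = 161.8 kmol.
Outlet (n = n₀ + ν ξ):
  H₂: 187 − 1(161.8) = 25.25
  O₂: 165.4 − 0.5(161.8) = 84.52
  H₂O: 0 + 1(161.8) = 161.8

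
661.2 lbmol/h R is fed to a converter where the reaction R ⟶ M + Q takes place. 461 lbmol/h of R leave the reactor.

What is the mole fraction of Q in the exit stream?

For R: n = n₀ − 1ξ → 461 = 661.2 − 1ξ, giving ξ = 200.2 lbmol/h.
Outlet amounts (n = n₀ + ν ξ):
  R: 661.2 − 1(200.2) = 461
  M: 0 + 1(200.2) = 200.2
  Q: 0 + 1(200.2) = 200.2
Total out = 861.4 lbmol/h; y_Q = 200.2 / 861.4 = 0.2324.

0.232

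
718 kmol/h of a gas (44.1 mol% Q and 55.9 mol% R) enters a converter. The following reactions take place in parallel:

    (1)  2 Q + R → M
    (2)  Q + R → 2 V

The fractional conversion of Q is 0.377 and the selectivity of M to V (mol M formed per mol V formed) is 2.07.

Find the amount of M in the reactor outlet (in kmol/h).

53.3 kmol/h

Conversion of Q: Q consumed = 0.377 × 316.6 = 119.4 kmol/h = 2ξ₁ + 1ξ₂.
Selectivity: 1ξ₁ / (2ξ₂) = 2.07 → ξ₁ = 4.14 ξ₂.
Substitute: (2·4.14 + 1) ξ₂ = 119.4 → ξ₂ = 12.86 kmol/h, ξ₁ = 53.25 kmol/h.
Outlet amounts (n = n₀ + Σ ν·ξ):
  Q: 316.6 − 2(53.25) − 1(12.86) = 197.3
  R: 401.4 − 1(53.25) − 1(12.86) = 335.2
  M: 0 + 1(53.25) = 53.25
  V: 0 + 2(12.86) = 25.73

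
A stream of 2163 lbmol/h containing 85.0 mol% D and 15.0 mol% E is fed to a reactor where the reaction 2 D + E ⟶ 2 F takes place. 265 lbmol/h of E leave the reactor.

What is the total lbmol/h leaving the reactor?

2100 lbmol/h

For E: n = n₀ − 1ξ → 265 = 324.4 − 1ξ, giving ξ = 59.45 lbmol/h.
Outlet amounts (n = n₀ + ν ξ):
  D: 1839 − 2(59.45) = 1720
  E: 324.4 − 1(59.45) = 265
  F: 0 + 2(59.45) = 118.9
Total out = 1720 + 265 + 118.9 = 2104 lbmol/h.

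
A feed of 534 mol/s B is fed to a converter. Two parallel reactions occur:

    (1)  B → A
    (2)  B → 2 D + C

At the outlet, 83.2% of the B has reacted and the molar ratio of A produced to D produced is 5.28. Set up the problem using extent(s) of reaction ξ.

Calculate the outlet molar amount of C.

Conversion of B: B consumed = 0.832 × 534 = 444.3 mol/s = 1ξ₁ + 1ξ₂.
Selectivity: 1ξ₁ / (2ξ₂) = 5.28 → ξ₁ = 10.56 ξ₂.
Substitute: (1·10.56 + 1) ξ₂ = 444.3 → ξ₂ = 38.43 mol/s, ξ₁ = 405.9 mol/s.
Outlet amounts (n = n₀ + Σ ν·ξ):
  B: 534 − 1(405.9) − 1(38.43) = 89.71
  A: 0 + 1(405.9) = 405.9
  D: 0 + 2(38.43) = 76.87
  C: 0 + 1(38.43) = 38.43

38.4 mol/s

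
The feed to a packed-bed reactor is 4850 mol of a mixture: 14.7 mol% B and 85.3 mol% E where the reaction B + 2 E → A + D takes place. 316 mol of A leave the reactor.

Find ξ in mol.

ξ = 316 mol

For A: n = n₀ + 1ξ → 316 = 0 + 1ξ, giving ξ = 316 mol.
Outlet amounts (n = n₀ + ν ξ):
  B: 713 − 1(316) = 397
  E: 4137 − 2(316) = 3505
  A: 0 + 1(316) = 316
  D: 0 + 1(316) = 316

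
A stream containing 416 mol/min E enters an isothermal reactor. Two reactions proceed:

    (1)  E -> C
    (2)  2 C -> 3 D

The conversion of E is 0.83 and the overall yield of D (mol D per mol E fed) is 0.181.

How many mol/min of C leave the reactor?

Conversion of E: E consumed = 1ξ₁ = 0.83 × 416 → ξ₁ = 345.3 mol/min.
Yield of D: 3ξ₂ / 416 = 0.181 → ξ₂ = 25.1 mol/min.
Outlet amounts (n = n₀ + Σ ν·ξ):
  E: 416 − 1(345.3) = 70.72
  C: 0 + 1(345.3) − 2(25.1) = 295.1
  D: 0 + 3(25.1) = 75.3

295 mol/min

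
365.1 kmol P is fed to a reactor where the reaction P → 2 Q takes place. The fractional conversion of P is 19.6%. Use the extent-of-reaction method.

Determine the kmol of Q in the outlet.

143 kmol

P reacted = 0.196 × 365.1 = 71.56 kmol; ν_P = −1, so ξ = 71.56/1 = 71.56 kmol.
Outlet amounts (n = n₀ + ν ξ):
  P: 365.1 − 1(71.56) = 293.5
  Q: 0 + 2(71.56) = 143.1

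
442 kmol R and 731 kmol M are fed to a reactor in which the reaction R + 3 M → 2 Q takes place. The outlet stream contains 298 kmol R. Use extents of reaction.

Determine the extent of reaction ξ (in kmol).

For R: n = n₀ − 1ξ → 298 = 442 − 1ξ, giving ξ = 144 kmol.
Outlet amounts (n = n₀ + ν ξ):
  R: 442 − 1(144) = 298
  M: 731 − 3(144) = 299
  Q: 0 + 2(144) = 288

ξ = 144 kmol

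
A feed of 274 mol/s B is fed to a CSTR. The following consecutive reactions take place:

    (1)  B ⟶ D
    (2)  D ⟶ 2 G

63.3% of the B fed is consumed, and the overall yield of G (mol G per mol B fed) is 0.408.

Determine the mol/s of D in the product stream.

118 mol/s

Conversion of B: B consumed = 1ξ₁ = 0.633 × 274 → ξ₁ = 173.4 mol/s.
Yield of G: 2ξ₂ / 274 = 0.408 → ξ₂ = 55.9 mol/s.
Outlet amounts (n = n₀ + Σ ν·ξ):
  B: 274 − 1(173.4) = 100.6
  D: 0 + 1(173.4) − 1(55.9) = 117.5
  G: 0 + 2(55.9) = 111.8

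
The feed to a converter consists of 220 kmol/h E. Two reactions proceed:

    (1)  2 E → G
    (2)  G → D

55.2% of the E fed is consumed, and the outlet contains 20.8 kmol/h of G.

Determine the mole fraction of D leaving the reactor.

Conversion of E: E consumed = 2ξ₁ = 0.552 × 220 → ξ₁ = 60.72 kmol/h.
G balance: n_G = 0 + 1ξ₁ − 1ξ₂ = 20.8 → ξ₂ = (1·60.72 − 20.8)/1 = 39.92 kmol/h.
Outlet amounts (n = n₀ + Σ ν·ξ):
  E: 220 − 2(60.72) = 98.56
  G: 0 + 1(60.72) − 1(39.92) = 20.8
  D: 0 + 1(39.92) = 39.92
Total out = 159.3 kmol/h; y_D = 39.92 / 159.3 = 0.2506.

0.251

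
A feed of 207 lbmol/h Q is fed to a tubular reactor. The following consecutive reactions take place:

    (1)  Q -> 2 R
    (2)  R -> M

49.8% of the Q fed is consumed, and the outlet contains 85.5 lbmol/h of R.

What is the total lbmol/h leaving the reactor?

310 lbmol/h

Conversion of Q: Q consumed = 1ξ₁ = 0.498 × 207 → ξ₁ = 103.1 lbmol/h.
R balance: n_R = 0 + 2ξ₁ − 1ξ₂ = 85.5 → ξ₂ = (2·103.1 − 85.5)/1 = 120.7 lbmol/h.
Outlet amounts (n = n₀ + Σ ν·ξ):
  Q: 207 − 1(103.1) = 103.9
  R: 0 + 2(103.1) − 1(120.7) = 85.5
  M: 0 + 1(120.7) = 120.7
Total out = 103.9 + 85.5 + 120.7 = 310.1 lbmol/h.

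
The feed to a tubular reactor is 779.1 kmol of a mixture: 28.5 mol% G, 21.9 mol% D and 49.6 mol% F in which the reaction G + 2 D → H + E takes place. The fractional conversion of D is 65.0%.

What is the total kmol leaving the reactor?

724 kmol

D reacted = 0.65 × 170.6 = 110.9 kmol; ν_D = −2, so ξ = 110.9/2 = 55.45 kmol.
Outlet amounts (n = n₀ + ν ξ):
  G: 222 − 1(55.45) = 166.6
  D: 170.6 − 2(55.45) = 59.72
  H: 0 + 1(55.45) = 55.45
  E: 0 + 1(55.45) = 55.45
  F: 386.4 (inert)
Total out = 166.6 + 59.72 + 55.45 + 55.45 + 386.4 = 723.6 kmol.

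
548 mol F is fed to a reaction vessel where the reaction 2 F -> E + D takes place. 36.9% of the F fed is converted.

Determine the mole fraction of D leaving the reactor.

F reacted = 0.369 × 548 = 202.2 mol; ν_F = −2, so ξ = 202.2/2 = 101.1 mol.
Outlet amounts (n = n₀ + ν ξ):
  F: 548 − 2(101.1) = 345.8
  E: 0 + 1(101.1) = 101.1
  D: 0 + 1(101.1) = 101.1
Total out = 548 mol; y_D = 101.1 / 548 = 0.1845.

0.184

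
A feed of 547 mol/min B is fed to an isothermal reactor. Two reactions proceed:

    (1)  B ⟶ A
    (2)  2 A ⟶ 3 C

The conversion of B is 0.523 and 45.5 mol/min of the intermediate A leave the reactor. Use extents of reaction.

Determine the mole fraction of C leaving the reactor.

Conversion of B: B consumed = 1ξ₁ = 0.523 × 547 → ξ₁ = 286.1 mol/min.
A balance: n_A = 0 + 1ξ₁ − 2ξ₂ = 45.5 → ξ₂ = (1·286.1 − 45.5)/2 = 120.3 mol/min.
Outlet amounts (n = n₀ + Σ ν·ξ):
  B: 547 − 1(286.1) = 260.9
  A: 0 + 1(286.1) − 2(120.3) = 45.5
  C: 0 + 3(120.3) = 360.9
Total out = 667.3 mol/min; y_C = 360.9 / 667.3 = 0.5408.

0.541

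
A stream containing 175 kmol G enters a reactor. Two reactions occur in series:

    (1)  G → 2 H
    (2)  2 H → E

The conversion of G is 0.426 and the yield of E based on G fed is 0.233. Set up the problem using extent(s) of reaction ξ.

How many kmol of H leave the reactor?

67.5 kmol

Conversion of G: G consumed = 1ξ₁ = 0.426 × 175 → ξ₁ = 74.55 kmol.
Yield of E: 1ξ₂ / 175 = 0.233 → ξ₂ = 40.78 kmol.
Outlet amounts (n = n₀ + Σ ν·ξ):
  G: 175 − 1(74.55) = 100.5
  H: 0 + 2(74.55) − 2(40.78) = 67.55
  E: 0 + 1(40.78) = 40.78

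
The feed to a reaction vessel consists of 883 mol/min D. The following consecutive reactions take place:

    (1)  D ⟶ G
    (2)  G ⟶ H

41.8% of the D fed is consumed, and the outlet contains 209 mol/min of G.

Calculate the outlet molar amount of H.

Conversion of D: D consumed = 1ξ₁ = 0.418 × 883 → ξ₁ = 369.1 mol/min.
G balance: n_G = 0 + 1ξ₁ − 1ξ₂ = 209 → ξ₂ = (1·369.1 − 209)/1 = 160.1 mol/min.
Outlet amounts (n = n₀ + Σ ν·ξ):
  D: 883 − 1(369.1) = 513.9
  G: 0 + 1(369.1) − 1(160.1) = 209
  H: 0 + 1(160.1) = 160.1

160 mol/min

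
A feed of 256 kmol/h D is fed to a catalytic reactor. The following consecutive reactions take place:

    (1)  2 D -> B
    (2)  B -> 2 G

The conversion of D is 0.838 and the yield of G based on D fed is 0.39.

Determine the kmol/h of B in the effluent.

57.3 kmol/h

Conversion of D: D consumed = 2ξ₁ = 0.838 × 256 → ξ₁ = 107.3 kmol/h.
Yield of G: 2ξ₂ / 256 = 0.39 → ξ₂ = 49.92 kmol/h.
Outlet amounts (n = n₀ + Σ ν·ξ):
  D: 256 − 2(107.3) = 41.47
  B: 0 + 1(107.3) − 1(49.92) = 57.34
  G: 0 + 2(49.92) = 99.84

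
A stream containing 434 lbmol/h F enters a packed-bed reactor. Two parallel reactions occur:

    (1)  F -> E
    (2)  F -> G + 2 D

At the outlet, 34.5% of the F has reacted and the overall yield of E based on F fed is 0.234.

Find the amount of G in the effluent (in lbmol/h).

48.2 lbmol/h

Yield of E: 1ξ₁ / 434 = 0.234 → ξ₁ = 101.6 lbmol/h.
Conversion of F: 1ξ₁ + 1ξ₂ = 0.345 × 434 = 149.7 → ξ₂ = 48.17 lbmol/h.
Outlet amounts (n = n₀ + Σ ν·ξ):
  F: 434 − 1(101.6) − 1(48.17) = 284.3
  E: 0 + 1(101.6) = 101.6
  G: 0 + 1(48.17) = 48.17
  D: 0 + 2(48.17) = 96.35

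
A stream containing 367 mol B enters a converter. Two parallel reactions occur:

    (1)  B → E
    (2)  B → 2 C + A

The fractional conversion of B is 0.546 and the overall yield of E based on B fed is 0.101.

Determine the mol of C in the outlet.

Yield of E: 1ξ₁ / 367 = 0.101 → ξ₁ = 37.07 mol.
Conversion of B: 1ξ₁ + 1ξ₂ = 0.546 × 367 = 200.4 → ξ₂ = 163.3 mol.
Outlet amounts (n = n₀ + Σ ν·ξ):
  B: 367 − 1(37.07) − 1(163.3) = 166.6
  E: 0 + 1(37.07) = 37.07
  C: 0 + 2(163.3) = 326.6
  A: 0 + 1(163.3) = 163.3

327 mol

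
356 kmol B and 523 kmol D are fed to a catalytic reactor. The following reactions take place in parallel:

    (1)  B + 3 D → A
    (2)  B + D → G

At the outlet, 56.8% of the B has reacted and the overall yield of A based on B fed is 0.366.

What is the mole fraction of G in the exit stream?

0.173

Yield of A: 1ξ₁ / 356 = 0.366 → ξ₁ = 130.3 kmol.
Conversion of B: 1ξ₁ + 1ξ₂ = 0.568 × 356 = 202.2 → ξ₂ = 71.91 kmol.
Outlet amounts (n = n₀ + Σ ν·ξ):
  B: 356 − 1(130.3) − 1(71.91) = 153.8
  D: 523 − 3(130.3) − 1(71.91) = 60.2
  A: 0 + 1(130.3) = 130.3
  G: 0 + 1(71.91) = 71.91
Total out = 416.2 kmol; y_G = 71.91 / 416.2 = 0.1728.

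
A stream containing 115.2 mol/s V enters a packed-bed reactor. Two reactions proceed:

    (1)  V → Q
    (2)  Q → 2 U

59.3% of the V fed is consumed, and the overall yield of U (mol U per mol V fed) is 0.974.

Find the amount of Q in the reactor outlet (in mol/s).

Conversion of V: V consumed = 1ξ₁ = 0.593 × 115.2 → ξ₁ = 68.31 mol/s.
Yield of U: 2ξ₂ / 115.2 = 0.974 → ξ₂ = 56.1 mol/s.
Outlet amounts (n = n₀ + Σ ν·ξ):
  V: 115.2 − 1(68.31) = 46.89
  Q: 0 + 1(68.31) − 1(56.1) = 12.21
  U: 0 + 2(56.1) = 112.2

12.2 mol/s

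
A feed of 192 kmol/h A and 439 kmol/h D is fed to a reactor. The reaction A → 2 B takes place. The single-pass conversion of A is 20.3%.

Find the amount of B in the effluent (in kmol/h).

A reacted = 0.203 × 192 = 38.98 kmol/h; ν_A = −1, so ξ = 38.98/1 = 38.98 kmol/h.
Outlet amounts (n = n₀ + ν ξ):
  A: 192 − 1(38.98) = 153
  B: 0 + 2(38.98) = 77.95
  D: 439 (inert)

78 kmol/h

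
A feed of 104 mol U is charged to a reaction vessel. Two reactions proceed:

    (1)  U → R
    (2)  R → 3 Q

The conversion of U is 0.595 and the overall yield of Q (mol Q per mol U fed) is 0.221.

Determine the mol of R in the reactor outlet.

54.2 mol

Conversion of U: U consumed = 1ξ₁ = 0.595 × 104 → ξ₁ = 61.88 mol.
Yield of Q: 3ξ₂ / 104 = 0.221 → ξ₂ = 7.661 mol.
Outlet amounts (n = n₀ + Σ ν·ξ):
  U: 104 − 1(61.88) = 42.12
  R: 0 + 1(61.88) − 1(7.661) = 54.22
  Q: 0 + 3(7.661) = 22.98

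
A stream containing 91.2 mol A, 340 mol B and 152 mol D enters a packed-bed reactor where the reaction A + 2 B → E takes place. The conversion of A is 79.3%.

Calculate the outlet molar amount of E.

72.3 mol

A reacted = 0.793 × 91.2 = 72.32 mol; ν_A = −1, so ξ = 72.32/1 = 72.32 mol.
Outlet amounts (n = n₀ + ν ξ):
  A: 91.2 − 1(72.32) = 18.88
  B: 340 − 2(72.32) = 195.4
  E: 0 + 1(72.32) = 72.32
  D: 152 (inert)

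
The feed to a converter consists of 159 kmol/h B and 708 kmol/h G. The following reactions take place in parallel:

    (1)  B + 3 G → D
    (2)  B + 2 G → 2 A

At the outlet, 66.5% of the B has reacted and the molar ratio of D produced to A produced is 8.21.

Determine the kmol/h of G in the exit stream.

Conversion of B: B consumed = 0.665 × 159 = 105.7 kmol/h = 1ξ₁ + 1ξ₂.
Selectivity: 1ξ₁ / (2ξ₂) = 8.21 → ξ₁ = 16.42 ξ₂.
Substitute: (1·16.42 + 1) ξ₂ = 105.7 → ξ₂ = 6.07 kmol/h, ξ₁ = 99.67 kmol/h.
Outlet amounts (n = n₀ + Σ ν·ξ):
  B: 159 − 1(99.67) − 1(6.07) = 53.27
  G: 708 − 3(99.67) − 2(6.07) = 396.9
  D: 0 + 1(99.67) = 99.67
  A: 0 + 2(6.07) = 12.14

397 kmol/h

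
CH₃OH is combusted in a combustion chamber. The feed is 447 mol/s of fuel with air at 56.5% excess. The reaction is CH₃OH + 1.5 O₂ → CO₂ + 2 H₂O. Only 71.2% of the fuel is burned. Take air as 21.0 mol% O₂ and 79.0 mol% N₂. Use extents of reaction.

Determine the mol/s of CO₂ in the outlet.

Stoichiometric O₂ = 1.5 × 447 = 670.5 mol/s; O₂ fed = 670.5 × 1.565 = 1049 mol/s.
N₂ fed = 1049 × 79/21 = 3947 mol/s.
Fuel reacted = 0.712 × 447 → ξ = 318.3 mol/s.
Outlet (n = n₀ + ν ξ):
  CH₃OH: 447 − 1(318.3) = 128.7
  O₂: 1049 − 1.5(318.3) = 571.9
  N₂: 3947 (inert)
  CO₂: 0 + 1(318.3) = 318.3
  H₂O: 0 + 2(318.3) = 636.5

318 mol/s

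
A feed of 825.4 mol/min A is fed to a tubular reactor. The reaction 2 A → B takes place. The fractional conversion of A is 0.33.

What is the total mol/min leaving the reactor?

A reacted = 0.33 × 825.4 = 272.4 mol/min; ν_A = −2, so ξ = 272.4/2 = 136.2 mol/min.
Outlet amounts (n = n₀ + ν ξ):
  A: 825.4 − 2(136.2) = 553
  B: 0 + 1(136.2) = 136.2
Total out = 553 + 136.2 = 689.2 mol/min.

689 mol/min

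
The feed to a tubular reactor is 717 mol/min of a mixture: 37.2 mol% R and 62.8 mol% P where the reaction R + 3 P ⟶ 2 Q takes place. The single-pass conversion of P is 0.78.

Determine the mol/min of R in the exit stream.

150 mol/min

P reacted = 0.78 × 450.3 = 351.2 mol/min; ν_P = −3, so ξ = 351.2/3 = 117.1 mol/min.
Outlet amounts (n = n₀ + ν ξ):
  R: 266.7 − 1(117.1) = 149.7
  P: 450.3 − 3(117.1) = 99.06
  Q: 0 + 2(117.1) = 234.1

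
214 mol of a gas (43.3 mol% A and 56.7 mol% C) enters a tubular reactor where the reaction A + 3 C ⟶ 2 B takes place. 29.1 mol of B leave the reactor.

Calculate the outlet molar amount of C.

For B: n = n₀ + 2ξ → 29.1 = 0 + 2ξ, giving ξ = 14.55 mol.
Outlet amounts (n = n₀ + ν ξ):
  A: 92.66 − 1(14.55) = 78.11
  C: 121.3 − 3(14.55) = 77.69
  B: 0 + 2(14.55) = 29.1

77.7 mol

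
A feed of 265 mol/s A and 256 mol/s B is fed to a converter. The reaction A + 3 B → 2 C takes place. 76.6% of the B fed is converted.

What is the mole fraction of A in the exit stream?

B reacted = 0.766 × 256 = 196.1 mol/s; ν_B = −3, so ξ = 196.1/3 = 65.37 mol/s.
Outlet amounts (n = n₀ + ν ξ):
  A: 265 − 1(65.37) = 199.6
  B: 256 − 3(65.37) = 59.9
  C: 0 + 2(65.37) = 130.7
Total out = 390.3 mol/s; y_A = 199.6 / 390.3 = 0.5115.

0.512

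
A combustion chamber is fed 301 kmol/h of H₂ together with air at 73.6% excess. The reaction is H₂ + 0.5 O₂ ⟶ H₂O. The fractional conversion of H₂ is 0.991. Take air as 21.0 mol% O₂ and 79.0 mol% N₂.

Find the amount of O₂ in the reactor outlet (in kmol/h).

Stoichiometric O₂ = 0.5 × 301 = 150.5 kmol/h; O₂ fed = 150.5 × 1.736 = 261.3 kmol/h.
N₂ fed = 261.3 × 79/21 = 982.9 kmol/h.
Fuel reacted = 0.991 × 301 → ξ = 298.3 kmol/h.
Outlet (n = n₀ + ν ξ):
  H₂: 301 − 1(298.3) = 2.709
  O₂: 261.3 − 0.5(298.3) = 112.1
  N₂: 982.9 (inert)
  H₂O: 0 + 1(298.3) = 298.3

112 kmol/h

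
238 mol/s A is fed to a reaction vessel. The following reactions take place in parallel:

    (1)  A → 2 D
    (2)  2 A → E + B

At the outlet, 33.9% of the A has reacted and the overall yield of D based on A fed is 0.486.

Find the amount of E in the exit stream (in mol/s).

Yield of D: 2ξ₁ / 238 = 0.486 → ξ₁ = 57.83 mol/s.
Conversion of A: 1ξ₁ + 2ξ₂ = 0.339 × 238 = 80.68 → ξ₂ = 11.42 mol/s.
Outlet amounts (n = n₀ + Σ ν·ξ):
  A: 238 − 1(57.83) − 2(11.42) = 157.3
  D: 0 + 2(57.83) = 115.7
  E: 0 + 1(11.42) = 11.42
  B: 0 + 1(11.42) = 11.42

11.4 mol/s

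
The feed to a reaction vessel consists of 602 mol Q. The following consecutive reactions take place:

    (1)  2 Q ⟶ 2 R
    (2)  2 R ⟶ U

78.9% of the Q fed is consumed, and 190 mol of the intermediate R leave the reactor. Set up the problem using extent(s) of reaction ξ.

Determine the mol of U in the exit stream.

Conversion of Q: Q consumed = 2ξ₁ = 0.789 × 602 → ξ₁ = 237.5 mol.
R balance: n_R = 0 + 2ξ₁ − 2ξ₂ = 190 → ξ₂ = (2·237.5 − 190)/2 = 142.5 mol.
Outlet amounts (n = n₀ + Σ ν·ξ):
  Q: 602 − 2(237.5) = 127
  R: 0 + 2(237.5) − 2(142.5) = 190
  U: 0 + 1(142.5) = 142.5

142 mol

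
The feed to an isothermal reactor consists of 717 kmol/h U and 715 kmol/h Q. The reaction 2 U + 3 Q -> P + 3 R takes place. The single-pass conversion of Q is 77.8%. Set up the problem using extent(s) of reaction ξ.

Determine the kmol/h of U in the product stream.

Q reacted = 0.778 × 715 = 556.3 kmol/h; ν_Q = −3, so ξ = 556.3/3 = 185.4 kmol/h.
Outlet amounts (n = n₀ + ν ξ):
  U: 717 − 2(185.4) = 346.2
  Q: 715 − 3(185.4) = 158.7
  P: 0 + 1(185.4) = 185.4
  R: 0 + 3(185.4) = 556.3

346 kmol/h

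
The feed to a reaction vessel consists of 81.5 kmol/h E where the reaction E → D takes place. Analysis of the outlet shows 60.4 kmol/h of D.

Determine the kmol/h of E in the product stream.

For D: n = n₀ + 1ξ → 60.4 = 0 + 1ξ, giving ξ = 60.4 kmol/h.
Outlet amounts (n = n₀ + ν ξ):
  E: 81.5 − 1(60.4) = 21.1
  D: 0 + 1(60.4) = 60.4

21.1 kmol/h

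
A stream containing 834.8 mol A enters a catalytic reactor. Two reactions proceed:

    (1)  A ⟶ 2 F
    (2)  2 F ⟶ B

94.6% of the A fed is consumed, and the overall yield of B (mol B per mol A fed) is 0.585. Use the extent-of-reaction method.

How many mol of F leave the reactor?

Conversion of A: A consumed = 1ξ₁ = 0.946 × 834.8 → ξ₁ = 789.7 mol.
Yield of B: 1ξ₂ / 834.8 = 0.585 → ξ₂ = 488.4 mol.
Outlet amounts (n = n₀ + Σ ν·ξ):
  A: 834.8 − 1(789.7) = 45.08
  F: 0 + 2(789.7) − 2(488.4) = 602.7
  B: 0 + 1(488.4) = 488.4

603 mol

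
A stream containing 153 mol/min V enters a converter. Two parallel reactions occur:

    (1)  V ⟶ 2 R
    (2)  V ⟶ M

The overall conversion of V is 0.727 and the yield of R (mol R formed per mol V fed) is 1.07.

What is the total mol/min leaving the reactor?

Yield of R: 2ξ₁ / 153 = 1.07 → ξ₁ = 81.86 mol/min.
Conversion of V: 1ξ₁ + 1ξ₂ = 0.727 × 153 = 111.2 → ξ₂ = 29.38 mol/min.
Outlet amounts (n = n₀ + Σ ν·ξ):
  V: 153 − 1(81.86) − 1(29.38) = 41.77
  R: 0 + 2(81.86) = 163.7
  M: 0 + 1(29.38) = 29.38
Total out = 41.77 + 163.7 + 29.38 = 234.9 mol/min.

235 mol/min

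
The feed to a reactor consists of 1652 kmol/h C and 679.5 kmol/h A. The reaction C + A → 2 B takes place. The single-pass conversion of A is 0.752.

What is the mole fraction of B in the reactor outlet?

0.438

A reacted = 0.752 × 679.5 = 511 kmol/h; ν_A = −1, so ξ = 511/1 = 511 kmol/h.
Outlet amounts (n = n₀ + ν ξ):
  C: 1652 − 1(511) = 1141
  A: 679.5 − 1(511) = 168.5
  B: 0 + 2(511) = 1022
Total out = 2332 kmol/h; y_B = 1022 / 2332 = 0.4383.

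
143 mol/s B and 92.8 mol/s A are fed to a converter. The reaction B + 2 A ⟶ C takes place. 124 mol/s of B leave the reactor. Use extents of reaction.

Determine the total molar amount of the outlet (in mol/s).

198 mol/s

For B: n = n₀ − 1ξ → 124 = 143 − 1ξ, giving ξ = 19 mol/s.
Outlet amounts (n = n₀ + ν ξ):
  B: 143 − 1(19) = 124
  A: 92.8 − 2(19) = 54.8
  C: 0 + 1(19) = 19
Total out = 124 + 54.8 + 19 = 197.8 mol/s.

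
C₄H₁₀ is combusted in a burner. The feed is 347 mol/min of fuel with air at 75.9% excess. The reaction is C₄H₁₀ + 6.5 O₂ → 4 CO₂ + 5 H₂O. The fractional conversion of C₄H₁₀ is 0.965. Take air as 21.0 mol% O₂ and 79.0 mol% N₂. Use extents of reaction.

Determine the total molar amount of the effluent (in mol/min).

19700 mol/min

Stoichiometric O₂ = 6.5 × 347 = 2256 mol/min; O₂ fed = 2256 × 1.759 = 3967 mol/min.
N₂ fed = 3967 × 79/21 = 14930 mol/min.
Fuel reacted = 0.965 × 347 → ξ = 334.9 mol/min.
Outlet (n = n₀ + ν ξ):
  C₄H₁₀: 347 − 1(334.9) = 12.15
  O₂: 3967 − 6.5(334.9) = 1791
  N₂: 14930 (inert)
  CO₂: 0 + 4(334.9) = 1339
  H₂O: 0 + 5(334.9) = 1674
Total out = 12.15 + 1791 + 14930 + 1339 + 1674 = 19740 mol/min.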